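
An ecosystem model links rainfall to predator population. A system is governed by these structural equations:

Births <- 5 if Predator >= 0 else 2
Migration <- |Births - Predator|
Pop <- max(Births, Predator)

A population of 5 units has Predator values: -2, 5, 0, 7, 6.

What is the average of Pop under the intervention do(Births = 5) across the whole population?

Under do(Births=5), Births's equation is replaced by Births=5 for every unit. Per-unit Pop: 5, 5, 5, 7, 6. Mean = 5.6.

5.6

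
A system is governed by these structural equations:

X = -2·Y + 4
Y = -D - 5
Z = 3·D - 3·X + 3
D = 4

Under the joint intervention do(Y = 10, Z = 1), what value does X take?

The joint intervention fixes Y = 10, Z = 1, removing each variable's own equation.
X = -2·Y + 4  [with Y=10]  = -16

-16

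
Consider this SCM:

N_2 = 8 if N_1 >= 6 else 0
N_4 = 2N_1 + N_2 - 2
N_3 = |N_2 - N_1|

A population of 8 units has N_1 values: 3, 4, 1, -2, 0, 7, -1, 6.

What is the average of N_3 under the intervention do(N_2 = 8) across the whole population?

5.75

The intervention sets N_2=8 in all 8 units regardless of N_1. Recomputing N_3 per unit gives 5, 4, 7, 10, 8, 1, 9, 2; average 5.75.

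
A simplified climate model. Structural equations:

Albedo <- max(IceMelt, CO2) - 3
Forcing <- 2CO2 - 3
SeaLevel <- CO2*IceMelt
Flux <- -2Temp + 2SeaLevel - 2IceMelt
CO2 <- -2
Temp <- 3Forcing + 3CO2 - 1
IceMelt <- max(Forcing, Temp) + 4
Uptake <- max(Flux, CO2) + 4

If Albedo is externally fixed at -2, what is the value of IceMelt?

The intervention breaks the incoming arrows to Albedo: Albedo <- max(IceMelt, CO2) - 3 no longer applies, and Albedo = -2.
Since IceMelt is not a descendant of the intervened variable, it is unaffected.
Forcing = 2CO2 - 3  [with CO2=-2]  = -7
Temp = 3Forcing + 3CO2 - 1  [with Forcing=-7, CO2=-2]  = -28
IceMelt = max(Forcing, Temp) + 4  [with Forcing=-7, Temp=-28]  = -3

-3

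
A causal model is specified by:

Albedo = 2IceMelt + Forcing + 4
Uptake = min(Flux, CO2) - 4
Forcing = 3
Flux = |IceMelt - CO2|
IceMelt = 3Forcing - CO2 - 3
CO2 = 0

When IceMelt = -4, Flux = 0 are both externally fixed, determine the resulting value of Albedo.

-1

The joint intervention fixes IceMelt = -4, Flux = 0, removing each variable's own equation.
Albedo = 2IceMelt + Forcing + 4  [with IceMelt=-4, Forcing=3]  = -1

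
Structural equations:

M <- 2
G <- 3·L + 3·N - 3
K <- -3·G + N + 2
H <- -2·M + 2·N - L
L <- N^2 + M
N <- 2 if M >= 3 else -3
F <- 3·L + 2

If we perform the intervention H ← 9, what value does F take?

35

Under do(H=9), the mechanism H <- -2·M + 2·N - L is discarded; H is fixed at 9.
Since F is not a descendant of the intervened variable, it is unaffected.
N = 2 if M >= 3 else -3  [with M=2]  = -3
L = N^2 + M  [with N=-3, M=2]  = 11
F = 3·L + 2  [with L=11]  = 35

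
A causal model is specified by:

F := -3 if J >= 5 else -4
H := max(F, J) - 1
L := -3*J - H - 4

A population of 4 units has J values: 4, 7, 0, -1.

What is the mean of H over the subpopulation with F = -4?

0

Observing F=-4 restricts to units where F's equation naturally yields -4: J ∈ {4, 0, -1}. In that subpopulation H = 3, -1, -2, mean 0.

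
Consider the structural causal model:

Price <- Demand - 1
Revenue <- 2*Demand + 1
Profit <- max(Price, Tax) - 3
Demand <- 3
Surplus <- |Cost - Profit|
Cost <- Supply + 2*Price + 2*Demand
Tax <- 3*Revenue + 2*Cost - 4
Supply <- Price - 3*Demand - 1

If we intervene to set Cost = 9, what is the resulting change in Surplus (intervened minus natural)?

do(Cost=9) replaces the equation Cost <- Supply + 2*Price + 2*Demand with the constant Cost = 9.
Price = Demand - 1  [with Demand=3]  = 2
Revenue = 2*Demand + 1  [with Demand=3]  = 7
Tax = 3*Revenue + 2*Cost - 4  [with Revenue=7, Cost=9]  = 35
Profit = max(Price, Tax) - 3  [with Price=2, Tax=35]  = 32
Surplus = |Cost - Profit|  [with Cost=9, Profit=32]  = 23
Without intervention: Price = Demand - 1  [with Demand=3]  = 2; Supply = Price - 3*Demand - 1  [with Price=2, Demand=3]  = -8; Cost = Supply + 2*Price + 2*Demand  [with Supply=-8, Price=2, Demand=3]  = 2; Revenue = 2*Demand + 1  [with Demand=3]  = 7; Tax = 3*Revenue + 2*Cost - 4  [with Revenue=7, Cost=2]  = 21; Profit = max(Price, Tax) - 3  [with Price=2, Tax=21]  = 18; Surplus = |Cost - Profit|  [with Cost=2, Profit=18]  = 16.
Change = 23 − 16 = 7.

7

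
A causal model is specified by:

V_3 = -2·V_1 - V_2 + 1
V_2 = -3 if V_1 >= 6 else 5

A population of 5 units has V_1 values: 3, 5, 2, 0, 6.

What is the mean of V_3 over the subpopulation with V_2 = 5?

E[V_3|V_2=5] averages over only the 4 units with V_2=5 (V_1 = 3, 5, 2, 0): V_3 = -10, -14, -8, -4, mean -9.

-9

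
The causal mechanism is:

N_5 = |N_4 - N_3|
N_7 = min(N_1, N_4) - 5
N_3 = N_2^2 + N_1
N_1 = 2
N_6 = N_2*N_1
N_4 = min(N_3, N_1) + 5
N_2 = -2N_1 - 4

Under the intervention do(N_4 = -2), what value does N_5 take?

68

Intervening sets N_4 = -2 and removes its equation (N_4 = min(N_3, N_1) + 5).
N_2 = -2N_1 - 4  [with N_1=2]  = -8
N_3 = N_2^2 + N_1  [with N_2=-8, N_1=2]  = 66
N_5 = |N_4 - N_3|  [with N_4=-2, N_3=66]  = 68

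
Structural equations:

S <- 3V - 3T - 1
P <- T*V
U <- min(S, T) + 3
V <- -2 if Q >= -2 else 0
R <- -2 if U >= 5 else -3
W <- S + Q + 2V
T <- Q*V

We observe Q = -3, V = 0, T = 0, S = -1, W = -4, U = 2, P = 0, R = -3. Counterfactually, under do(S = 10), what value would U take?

3

Under do(S=10), the mechanism S <- 3V - 3T - 1 is discarded; S is fixed at 10.
V = -2 if Q >= -2 else 0  [with Q=-3]  = 0
T = Q*V  [with Q=-3, V=0]  = 0
U = min(S, T) + 3  [with S=10, T=0]  = 3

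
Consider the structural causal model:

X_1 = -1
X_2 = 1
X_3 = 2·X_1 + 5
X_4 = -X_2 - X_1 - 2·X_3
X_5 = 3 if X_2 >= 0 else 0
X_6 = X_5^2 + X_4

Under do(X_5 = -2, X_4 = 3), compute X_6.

7

Setting X_5 = -2, X_4 = 3 by intervention discards those variables' equations.
X_6 = X_5^2 + X_4  [with X_5=-2, X_4=3]  = 7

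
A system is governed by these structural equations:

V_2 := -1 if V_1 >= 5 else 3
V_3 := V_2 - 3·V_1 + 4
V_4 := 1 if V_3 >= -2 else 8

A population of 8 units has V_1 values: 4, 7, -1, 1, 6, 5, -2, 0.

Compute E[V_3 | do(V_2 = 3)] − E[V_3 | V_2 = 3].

do(V_2=3) breaks V_2's dependence on V_1. With V_2=3 fixed, V_3 across the units is -5, -14, 10, 4, -11, -8, 13, 7, mean -0.5.
Observing V_2=3 restricts to units where V_2's equation naturally yields 3: V_1 ∈ {4, -1, 1, -2, 0}. In that subpopulation V_3 = -5, 10, 4, 13, 7, mean 5.8.
Difference = -0.5 − 5.8 = -6.3.

-6.3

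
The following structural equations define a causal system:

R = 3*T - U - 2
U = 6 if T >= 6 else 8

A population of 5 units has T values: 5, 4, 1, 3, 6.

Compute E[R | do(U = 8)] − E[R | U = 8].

1.65

Under do(U=8), U's equation is replaced by U=8 for every unit. Per-unit R: 5, 2, -7, -1, 8. Mean = 1.4.
Observing U=8 restricts to units where U's equation naturally yields 8: T ∈ {5, 4, 1, 3}. In that subpopulation R = 5, 2, -7, -1, mean -0.25.
Difference = 1.4 − (-0.25) = 1.65.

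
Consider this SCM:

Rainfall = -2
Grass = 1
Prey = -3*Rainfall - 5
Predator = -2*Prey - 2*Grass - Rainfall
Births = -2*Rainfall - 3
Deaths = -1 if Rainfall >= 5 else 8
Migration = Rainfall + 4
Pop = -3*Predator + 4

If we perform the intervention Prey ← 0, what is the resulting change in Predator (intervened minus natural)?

2

The intervention breaks the incoming arrows to Prey: Prey = -3*Rainfall - 5 no longer applies, and Prey = 0.
Predator = -2*Prey - 2*Grass - Rainfall  [with Prey=0, Grass=1, Rainfall=-2]  = 0
Without intervention: Prey = -3*Rainfall - 5  [with Rainfall=-2]  = 1; Predator = -2*Prey - 2*Grass - Rainfall  [with Prey=1, Grass=1, Rainfall=-2]  = -2.
Change = 0 − (-2) = 2.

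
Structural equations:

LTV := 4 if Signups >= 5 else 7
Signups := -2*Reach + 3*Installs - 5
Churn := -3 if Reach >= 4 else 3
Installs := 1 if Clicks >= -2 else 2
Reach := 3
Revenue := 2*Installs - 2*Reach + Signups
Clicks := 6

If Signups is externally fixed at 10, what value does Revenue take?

Under do(Signups=10), the mechanism Signups := -2*Reach + 3*Installs - 5 is discarded; Signups is fixed at 10.
Installs = 1 if Clicks >= -2 else 2  [with Clicks=6]  = 1
Revenue = 2*Installs - 2*Reach + Signups  [with Installs=1, Reach=3, Signups=10]  = 6

6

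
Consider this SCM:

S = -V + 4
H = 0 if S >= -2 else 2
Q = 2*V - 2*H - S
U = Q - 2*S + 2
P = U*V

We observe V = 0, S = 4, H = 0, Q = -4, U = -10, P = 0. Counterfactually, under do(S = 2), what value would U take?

do(S=2) replaces the equation S = -V + 4 with the constant S = 2.
H = 0 if S >= -2 else 2  [with S=2]  = 0
Q = 2*V - 2*H - S  [with V=0, H=0, S=2]  = -2
U = Q - 2*S + 2  [with Q=-2, S=2]  = -4

-4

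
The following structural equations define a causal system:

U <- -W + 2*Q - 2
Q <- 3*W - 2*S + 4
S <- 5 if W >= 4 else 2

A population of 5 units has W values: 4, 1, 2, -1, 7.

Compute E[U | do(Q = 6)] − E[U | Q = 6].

0.4

Under do(Q=6), Q's equation is replaced by Q=6 for every unit. Per-unit U: 6, 9, 8, 11, 3. Mean = 7.4.
Observing Q=6 restricts to units where Q's equation naturally yields 6: W ∈ {4, 2}. In that subpopulation U = 6, 8, mean 7.
Difference = 7.4 − 7 = 0.4.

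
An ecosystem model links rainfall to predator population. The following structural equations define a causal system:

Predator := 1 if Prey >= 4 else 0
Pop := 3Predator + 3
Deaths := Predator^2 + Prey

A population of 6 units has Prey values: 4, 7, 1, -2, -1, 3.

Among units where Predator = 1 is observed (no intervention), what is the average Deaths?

Observing Predator=1 restricts to units where Predator's equation naturally yields 1: Prey ∈ {4, 7}. In that subpopulation Deaths = 5, 8, mean 6.5.

6.5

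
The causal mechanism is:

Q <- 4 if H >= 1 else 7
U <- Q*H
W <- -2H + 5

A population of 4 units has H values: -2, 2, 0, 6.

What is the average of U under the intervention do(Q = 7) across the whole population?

Under do(Q=7), Q's equation is replaced by Q=7 for every unit. Per-unit U: -14, 14, 0, 42. Mean = 10.5.

10.5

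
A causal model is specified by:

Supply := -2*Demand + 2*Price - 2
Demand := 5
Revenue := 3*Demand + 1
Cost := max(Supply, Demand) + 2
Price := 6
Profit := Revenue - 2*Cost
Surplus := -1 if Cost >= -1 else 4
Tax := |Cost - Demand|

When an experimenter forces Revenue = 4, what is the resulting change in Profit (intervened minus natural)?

-12

Under do(Revenue=4), the mechanism Revenue := 3*Demand + 1 is discarded; Revenue is fixed at 4.
Supply = -2*Demand + 2*Price - 2  [with Demand=5, Price=6]  = 0
Cost = max(Supply, Demand) + 2  [with Supply=0, Demand=5]  = 7
Profit = Revenue - 2*Cost  [with Revenue=4, Cost=7]  = -10
Without intervention: Supply = -2*Demand + 2*Price - 2  [with Demand=5, Price=6]  = 0; Cost = max(Supply, Demand) + 2  [with Supply=0, Demand=5]  = 7; Revenue = 3*Demand + 1  [with Demand=5]  = 16; Profit = Revenue - 2*Cost  [with Revenue=16, Cost=7]  = 2.
Change = -10 − 2 = -12.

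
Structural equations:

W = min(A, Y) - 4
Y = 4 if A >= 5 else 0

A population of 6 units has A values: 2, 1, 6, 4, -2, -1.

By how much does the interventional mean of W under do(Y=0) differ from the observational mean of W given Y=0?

0.1

do(Y=0) breaks Y's dependence on A. With Y=0 fixed, W across the units is -4, -4, -4, -4, -6, -5, mean -4.5.
Conditioning on Y=0 selects the 5 unit(s) with A ∈ {2, 1, 4, -2, -1}. Their W values: -4, -4, -4, -6, -5. Mean = -4.6.
Difference = -4.5 − (-4.6) = 0.1.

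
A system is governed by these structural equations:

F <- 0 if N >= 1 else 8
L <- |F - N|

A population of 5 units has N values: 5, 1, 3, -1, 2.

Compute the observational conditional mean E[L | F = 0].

Observing F=0 restricts to units where F's equation naturally yields 0: N ∈ {5, 1, 3, 2}. In that subpopulation L = 5, 1, 3, 2, mean 2.75.

2.75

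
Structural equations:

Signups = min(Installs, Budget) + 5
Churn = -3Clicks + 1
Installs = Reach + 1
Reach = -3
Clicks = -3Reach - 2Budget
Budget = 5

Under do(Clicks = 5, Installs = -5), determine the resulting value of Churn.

Setting Clicks = 5, Installs = -5 by intervention discards those variables' equations.
Churn = -3Clicks + 1  [with Clicks=5]  = -14

-14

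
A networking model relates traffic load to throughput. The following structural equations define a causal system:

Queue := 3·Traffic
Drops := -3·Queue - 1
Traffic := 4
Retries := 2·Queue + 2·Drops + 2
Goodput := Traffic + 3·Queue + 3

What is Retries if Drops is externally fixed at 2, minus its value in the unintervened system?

The intervention breaks the incoming arrows to Drops: Drops := -3·Queue - 1 no longer applies, and Drops = 2.
Queue = 3·Traffic  [with Traffic=4]  = 12
Retries = 2·Queue + 2·Drops + 2  [with Queue=12, Drops=2]  = 30
Without intervention: Queue = 3·Traffic  [with Traffic=4]  = 12; Drops = -3·Queue - 1  [with Queue=12]  = -37; Retries = 2·Queue + 2·Drops + 2  [with Queue=12, Drops=-37]  = -48.
Change = 30 − (-48) = 78.

78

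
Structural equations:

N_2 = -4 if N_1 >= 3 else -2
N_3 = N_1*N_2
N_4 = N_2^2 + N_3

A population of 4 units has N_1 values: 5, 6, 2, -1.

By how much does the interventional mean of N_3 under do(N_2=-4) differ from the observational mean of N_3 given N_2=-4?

10

Every unit gets N_2=-4 under the intervention. N_3 values become -20, -24, -8, 4; E[N_3|do(N_2=-4)] = -12.
E[N_3|N_2=-4] averages over only the 2 units with N_2=-4 (N_1 = 5, 6): N_3 = -20, -24, mean -22.
Difference = -12 − (-22) = 10.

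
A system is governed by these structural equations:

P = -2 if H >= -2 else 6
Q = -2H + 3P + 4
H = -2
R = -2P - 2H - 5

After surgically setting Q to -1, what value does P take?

-2

Under do(Q=-1), the mechanism Q = -2H + 3P + 4 is discarded; Q is fixed at -1.
Since P is not a descendant of the intervened variable, it is unaffected.
P = -2 if H >= -2 else 6  [with H=-2]  = -2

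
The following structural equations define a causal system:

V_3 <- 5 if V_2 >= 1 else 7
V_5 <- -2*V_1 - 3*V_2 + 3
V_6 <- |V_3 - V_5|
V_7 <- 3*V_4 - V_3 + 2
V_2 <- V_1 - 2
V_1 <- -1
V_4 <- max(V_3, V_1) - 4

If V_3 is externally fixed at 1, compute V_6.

The intervention breaks the incoming arrows to V_3: V_3 <- 5 if V_2 >= 1 else 7 no longer applies, and V_3 = 1.
V_2 = V_1 - 2  [with V_1=-1]  = -3
V_5 = -2*V_1 - 3*V_2 + 3  [with V_1=-1, V_2=-3]  = 14
V_6 = |V_3 - V_5|  [with V_3=1, V_5=14]  = 13

13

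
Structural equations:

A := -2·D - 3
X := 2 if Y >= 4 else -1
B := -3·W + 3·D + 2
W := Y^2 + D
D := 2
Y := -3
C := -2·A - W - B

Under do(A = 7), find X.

-1

Under do(A=7), the mechanism A := -2·D - 3 is discarded; A is fixed at 7.
Since X is not a descendant of the intervened variable, it is unaffected.
X = 2 if Y >= 4 else -1  [with Y=-3]  = -1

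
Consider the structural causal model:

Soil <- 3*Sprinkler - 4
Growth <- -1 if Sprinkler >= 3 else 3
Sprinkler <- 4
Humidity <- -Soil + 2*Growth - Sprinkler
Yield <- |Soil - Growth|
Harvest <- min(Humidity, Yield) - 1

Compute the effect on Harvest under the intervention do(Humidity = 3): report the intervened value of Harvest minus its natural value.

Under do(Humidity=3), the mechanism Humidity <- -Soil + 2*Growth - Sprinkler is discarded; Humidity is fixed at 3.
Soil = 3*Sprinkler - 4  [with Sprinkler=4]  = 8
Growth = -1 if Sprinkler >= 3 else 3  [with Sprinkler=4]  = -1
Yield = |Soil - Growth|  [with Soil=8, Growth=-1]  = 9
Harvest = min(Humidity, Yield) - 1  [with Humidity=3, Yield=9]  = 2
Without intervention: Soil = 3*Sprinkler - 4  [with Sprinkler=4]  = 8; Growth = -1 if Sprinkler >= 3 else 3  [with Sprinkler=4]  = -1; Humidity = -Soil + 2*Growth - Sprinkler  [with Soil=8, Growth=-1, Sprinkler=4]  = -14; Yield = |Soil - Growth|  [with Soil=8, Growth=-1]  = 9; Harvest = min(Humidity, Yield) - 1  [with Humidity=-14, Yield=9]  = -15.
Change = 2 − (-15) = 17.

17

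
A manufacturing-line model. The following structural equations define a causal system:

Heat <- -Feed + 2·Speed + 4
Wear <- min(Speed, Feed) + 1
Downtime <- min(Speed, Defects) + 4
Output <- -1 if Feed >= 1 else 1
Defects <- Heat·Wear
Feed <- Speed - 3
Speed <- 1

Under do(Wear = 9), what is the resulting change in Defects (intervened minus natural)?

80

Intervening sets Wear = 9 and removes its equation (Wear <- min(Speed, Feed) + 1).
Feed = Speed - 3  [with Speed=1]  = -2
Heat = -Feed + 2·Speed + 4  [with Feed=-2, Speed=1]  = 8
Defects = Heat·Wear  [with Heat=8, Wear=9]  = 72
Without intervention: Feed = Speed - 3  [with Speed=1]  = -2; Heat = -Feed + 2·Speed + 4  [with Feed=-2, Speed=1]  = 8; Wear = min(Speed, Feed) + 1  [with Speed=1, Feed=-2]  = -1; Defects = Heat·Wear  [with Heat=8, Wear=-1]  = -8.
Change = 72 − (-8) = 80.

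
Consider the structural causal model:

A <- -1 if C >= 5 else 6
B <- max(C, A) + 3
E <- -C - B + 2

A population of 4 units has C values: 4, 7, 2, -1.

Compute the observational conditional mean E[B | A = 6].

E[B|A=6] averages over only the 3 units with A=6 (C = 4, 2, -1): B = 9, 9, 9, mean 9.

9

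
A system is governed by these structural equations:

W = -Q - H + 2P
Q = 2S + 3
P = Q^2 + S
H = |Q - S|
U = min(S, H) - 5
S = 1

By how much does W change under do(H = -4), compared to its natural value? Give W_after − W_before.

8

The intervention breaks the incoming arrows to H: H = |Q - S| no longer applies, and H = -4.
Q = 2S + 3  [with S=1]  = 5
P = Q^2 + S  [with Q=5, S=1]  = 26
W = -Q - H + 2P  [with Q=5, H=-4, P=26]  = 51
Without intervention: Q = 2S + 3  [with S=1]  = 5; H = |Q - S|  [with Q=5, S=1]  = 4; P = Q^2 + S  [with Q=5, S=1]  = 26; W = -Q - H + 2P  [with Q=5, H=4, P=26]  = 43.
Change = 51 − 43 = 8.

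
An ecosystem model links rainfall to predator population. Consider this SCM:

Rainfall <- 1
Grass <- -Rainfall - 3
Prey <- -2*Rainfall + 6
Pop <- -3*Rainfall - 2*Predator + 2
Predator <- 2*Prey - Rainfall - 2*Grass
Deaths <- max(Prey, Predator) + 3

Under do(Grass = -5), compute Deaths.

20

do(Grass=-5) replaces the equation Grass <- -Rainfall - 3 with the constant Grass = -5.
Prey = -2*Rainfall + 6  [with Rainfall=1]  = 4
Predator = 2*Prey - Rainfall - 2*Grass  [with Prey=4, Rainfall=1, Grass=-5]  = 17
Deaths = max(Prey, Predator) + 3  [with Prey=4, Predator=17]  = 20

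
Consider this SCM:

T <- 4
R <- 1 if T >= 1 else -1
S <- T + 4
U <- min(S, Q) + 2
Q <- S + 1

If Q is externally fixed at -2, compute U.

0

Intervening sets Q = -2 and removes its equation (Q <- S + 1).
S = T + 4  [with T=4]  = 8
U = min(S, Q) + 2  [with S=8, Q=-2]  = 0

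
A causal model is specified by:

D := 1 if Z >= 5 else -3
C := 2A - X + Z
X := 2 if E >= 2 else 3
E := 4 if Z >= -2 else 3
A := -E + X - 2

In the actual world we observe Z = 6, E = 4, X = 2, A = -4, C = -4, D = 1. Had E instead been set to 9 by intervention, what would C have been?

do(E=9) replaces the equation E := 4 if Z >= -2 else 3 with the constant E = 9.
X = 2 if E >= 2 else 3  [with E=9]  = 2
A = -E + X - 2  [with E=9, X=2]  = -9
C = 2A - X + Z  [with A=-9, X=2, Z=6]  = -14

-14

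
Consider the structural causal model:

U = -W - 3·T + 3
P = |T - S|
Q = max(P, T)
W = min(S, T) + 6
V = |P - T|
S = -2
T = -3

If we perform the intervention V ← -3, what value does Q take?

1

Under do(V=-3), the mechanism V = |P - T| is discarded; V is fixed at -3.
Since Q is not a descendant of the intervened variable, it is unaffected.
P = |T - S|  [with T=-3, S=-2]  = 1
Q = max(P, T)  [with P=1, T=-3]  = 1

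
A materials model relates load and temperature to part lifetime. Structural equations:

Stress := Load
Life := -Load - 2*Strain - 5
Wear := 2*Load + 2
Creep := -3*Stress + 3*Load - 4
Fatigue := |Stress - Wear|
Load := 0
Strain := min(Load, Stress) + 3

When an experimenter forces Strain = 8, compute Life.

The intervention breaks the incoming arrows to Strain: Strain := min(Load, Stress) + 3 no longer applies, and Strain = 8.
Life = -Load - 2*Strain - 5  [with Load=0, Strain=8]  = -21

-21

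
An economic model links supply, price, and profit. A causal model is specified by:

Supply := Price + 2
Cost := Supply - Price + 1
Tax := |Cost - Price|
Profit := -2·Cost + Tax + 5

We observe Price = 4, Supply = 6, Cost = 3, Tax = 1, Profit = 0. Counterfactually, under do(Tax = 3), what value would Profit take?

Intervening sets Tax = 3 and removes its equation (Tax := |Cost - Price|).
Supply = Price + 2  [with Price=4]  = 6
Cost = Supply - Price + 1  [with Supply=6, Price=4]  = 3
Profit = -2·Cost + Tax + 5  [with Cost=3, Tax=3]  = 2

2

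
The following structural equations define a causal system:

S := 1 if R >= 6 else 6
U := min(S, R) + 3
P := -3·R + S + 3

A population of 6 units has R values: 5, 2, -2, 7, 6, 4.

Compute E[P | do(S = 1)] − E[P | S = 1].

8.5

Under do(S=1), S's equation is replaced by S=1 for every unit. Per-unit P: -11, -2, 10, -17, -14, -8. Mean = -7.
Conditioning on S=1 selects the 2 unit(s) with R ∈ {7, 6}. Their P values: -17, -14. Mean = -15.5.
Difference = -7 − (-15.5) = 8.5.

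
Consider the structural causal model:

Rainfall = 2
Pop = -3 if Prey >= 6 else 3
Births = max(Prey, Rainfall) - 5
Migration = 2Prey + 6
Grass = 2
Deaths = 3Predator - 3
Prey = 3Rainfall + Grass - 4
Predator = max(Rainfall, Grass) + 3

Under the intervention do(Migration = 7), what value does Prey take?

Intervening sets Migration = 7 and removes its equation (Migration = 2Prey + 6).
Prey is not downstream of the intervention, so its value is determined by the original equations.
Prey = 3Rainfall + Grass - 4  [with Rainfall=2, Grass=2]  = 4

4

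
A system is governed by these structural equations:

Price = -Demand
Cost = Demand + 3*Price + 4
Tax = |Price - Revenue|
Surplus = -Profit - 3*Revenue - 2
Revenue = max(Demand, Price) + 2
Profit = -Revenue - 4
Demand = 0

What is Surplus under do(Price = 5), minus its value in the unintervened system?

-10

Under do(Price=5), the mechanism Price = -Demand is discarded; Price is fixed at 5.
Revenue = max(Demand, Price) + 2  [with Demand=0, Price=5]  = 7
Profit = -Revenue - 4  [with Revenue=7]  = -11
Surplus = -Profit - 3*Revenue - 2  [with Profit=-11, Revenue=7]  = -12
Without intervention: Price = -Demand  [with Demand=0]  = 0; Revenue = max(Demand, Price) + 2  [with Demand=0, Price=0]  = 2; Profit = -Revenue - 4  [with Revenue=2]  = -6; Surplus = -Profit - 3*Revenue - 2  [with Profit=-6, Revenue=2]  = -2.
Change = -12 − (-2) = -10.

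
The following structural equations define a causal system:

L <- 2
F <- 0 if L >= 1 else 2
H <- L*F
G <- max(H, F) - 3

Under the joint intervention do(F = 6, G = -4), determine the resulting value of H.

The joint intervention fixes F = 6, G = -4, removing each variable's own equation.
H = L*F  [with L=2, F=6]  = 12

12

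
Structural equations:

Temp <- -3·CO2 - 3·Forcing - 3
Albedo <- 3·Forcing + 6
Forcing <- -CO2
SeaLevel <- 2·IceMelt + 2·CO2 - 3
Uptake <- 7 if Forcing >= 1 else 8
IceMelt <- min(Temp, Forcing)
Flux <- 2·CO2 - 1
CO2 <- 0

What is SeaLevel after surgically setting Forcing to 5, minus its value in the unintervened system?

Under do(Forcing=5), the mechanism Forcing <- -CO2 is discarded; Forcing is fixed at 5.
Temp = -3·CO2 - 3·Forcing - 3  [with CO2=0, Forcing=5]  = -18
IceMelt = min(Temp, Forcing)  [with Temp=-18, Forcing=5]  = -18
SeaLevel = 2·IceMelt + 2·CO2 - 3  [with IceMelt=-18, CO2=0]  = -39
Without intervention: Forcing = -CO2  [with CO2=0]  = 0; Temp = -3·CO2 - 3·Forcing - 3  [with CO2=0, Forcing=0]  = -3; IceMelt = min(Temp, Forcing)  [with Temp=-3, Forcing=0]  = -3; SeaLevel = 2·IceMelt + 2·CO2 - 3  [with IceMelt=-3, CO2=0]  = -9.
Change = -39 − (-9) = -30.

-30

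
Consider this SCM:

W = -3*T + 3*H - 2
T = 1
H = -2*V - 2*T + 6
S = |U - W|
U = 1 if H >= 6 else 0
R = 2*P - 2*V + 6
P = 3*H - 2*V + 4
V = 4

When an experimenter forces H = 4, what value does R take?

14

The intervention breaks the incoming arrows to H: H = -2*V - 2*T + 6 no longer applies, and H = 4.
P = 3*H - 2*V + 4  [with H=4, V=4]  = 8
R = 2*P - 2*V + 6  [with P=8, V=4]  = 14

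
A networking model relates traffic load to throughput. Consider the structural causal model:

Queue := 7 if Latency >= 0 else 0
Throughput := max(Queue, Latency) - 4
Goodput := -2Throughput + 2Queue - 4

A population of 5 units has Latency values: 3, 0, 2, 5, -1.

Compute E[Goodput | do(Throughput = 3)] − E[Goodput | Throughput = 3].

The intervention sets Throughput=3 in all 5 units regardless of Latency. Recomputing Goodput per unit gives 4, 4, 4, 4, -10; average 1.2.
Conditioning on Throughput=3 selects the 4 unit(s) with Latency ∈ {3, 0, 2, 5}. Their Goodput values: 4, 4, 4, 4. Mean = 4.
Difference = 1.2 − 4 = -2.8.

-2.8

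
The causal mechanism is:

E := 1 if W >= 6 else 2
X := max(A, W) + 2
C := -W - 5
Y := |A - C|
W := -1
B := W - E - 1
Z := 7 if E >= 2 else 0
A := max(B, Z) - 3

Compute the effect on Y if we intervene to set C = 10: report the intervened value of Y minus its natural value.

-2

Intervening sets C = 10 and removes its equation (C := -W - 5).
E = 1 if W >= 6 else 2  [with W=-1]  = 2
Z = 7 if E >= 2 else 0  [with E=2]  = 7
B = W - E - 1  [with W=-1, E=2]  = -4
A = max(B, Z) - 3  [with B=-4, Z=7]  = 4
Y = |A - C|  [with A=4, C=10]  = 6
Without intervention: E = 1 if W >= 6 else 2  [with W=-1]  = 2; Z = 7 if E >= 2 else 0  [with E=2]  = 7; B = W - E - 1  [with W=-1, E=2]  = -4; A = max(B, Z) - 3  [with B=-4, Z=7]  = 4; C = -W - 5  [with W=-1]  = -4; Y = |A - C|  [with A=4, C=-4]  = 8.
Change = 6 − 8 = -2.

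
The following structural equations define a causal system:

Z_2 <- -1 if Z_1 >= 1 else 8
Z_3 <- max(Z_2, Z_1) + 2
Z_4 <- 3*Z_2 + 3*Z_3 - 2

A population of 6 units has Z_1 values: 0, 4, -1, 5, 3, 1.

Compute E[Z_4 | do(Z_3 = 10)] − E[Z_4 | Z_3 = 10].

Under do(Z_3=10), Z_3's equation is replaced by Z_3=10 for every unit. Per-unit Z_4: 52, 25, 52, 25, 25, 25. Mean = 34.
Observing Z_3=10 restricts to units where Z_3's equation naturally yields 10: Z_1 ∈ {0, -1}. In that subpopulation Z_4 = 52, 52, mean 52.
Difference = 34 − 52 = -18.

-18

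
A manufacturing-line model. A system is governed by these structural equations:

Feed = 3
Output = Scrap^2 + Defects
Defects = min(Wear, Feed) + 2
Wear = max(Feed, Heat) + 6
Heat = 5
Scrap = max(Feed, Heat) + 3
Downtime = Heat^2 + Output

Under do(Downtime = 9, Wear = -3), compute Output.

63

Setting Downtime = 9, Wear = -3 by intervention discards those variables' equations.
Defects = min(Wear, Feed) + 2  [with Wear=-3, Feed=3]  = -1
Scrap = max(Feed, Heat) + 3  [with Feed=3, Heat=5]  = 8
Output = Scrap^2 + Defects  [with Scrap=8, Defects=-1]  = 63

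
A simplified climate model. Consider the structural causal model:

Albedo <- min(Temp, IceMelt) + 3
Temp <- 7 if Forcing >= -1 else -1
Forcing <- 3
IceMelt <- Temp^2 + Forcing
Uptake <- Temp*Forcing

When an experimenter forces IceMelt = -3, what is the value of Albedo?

0

The intervention breaks the incoming arrows to IceMelt: IceMelt <- Temp^2 + Forcing no longer applies, and IceMelt = -3.
Temp = 7 if Forcing >= -1 else -1  [with Forcing=3]  = 7
Albedo = min(Temp, IceMelt) + 3  [with Temp=7, IceMelt=-3]  = 0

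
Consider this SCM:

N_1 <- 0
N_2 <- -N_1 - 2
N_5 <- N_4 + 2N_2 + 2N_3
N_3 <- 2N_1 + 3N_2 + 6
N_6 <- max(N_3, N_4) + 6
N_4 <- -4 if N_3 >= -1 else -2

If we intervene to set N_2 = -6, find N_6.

4

Under do(N_2=-6), the mechanism N_2 <- -N_1 - 2 is discarded; N_2 is fixed at -6.
N_3 = 2N_1 + 3N_2 + 6  [with N_1=0, N_2=-6]  = -12
N_4 = -4 if N_3 >= -1 else -2  [with N_3=-12]  = -2
N_6 = max(N_3, N_4) + 6  [with N_3=-12, N_4=-2]  = 4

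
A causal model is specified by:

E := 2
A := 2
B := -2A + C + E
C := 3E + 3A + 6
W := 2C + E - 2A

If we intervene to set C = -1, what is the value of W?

-4

do(C=-1) replaces the equation C := 3E + 3A + 6 with the constant C = -1.
W = 2C + E - 2A  [with C=-1, E=2, A=2]  = -4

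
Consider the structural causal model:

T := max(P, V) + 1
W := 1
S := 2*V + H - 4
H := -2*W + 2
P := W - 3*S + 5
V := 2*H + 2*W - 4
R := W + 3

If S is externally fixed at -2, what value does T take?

Under do(S=-2), the mechanism S := 2*V + H - 4 is discarded; S is fixed at -2.
H = -2*W + 2  [with W=1]  = 0
V = 2*H + 2*W - 4  [with H=0, W=1]  = -2
P = W - 3*S + 5  [with W=1, S=-2]  = 12
T = max(P, V) + 1  [with P=12, V=-2]  = 13

13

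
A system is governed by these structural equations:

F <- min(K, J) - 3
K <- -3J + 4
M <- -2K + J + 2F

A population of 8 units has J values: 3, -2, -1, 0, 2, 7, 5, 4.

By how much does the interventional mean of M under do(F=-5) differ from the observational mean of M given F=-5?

15.75

Every unit gets F=-5 under the intervention. M values become 3, -32, -25, -18, -4, 31, 17, 10; E[M|do(F=-5)] = -2.25.
E[M|F=-5] averages over only the 2 units with F=-5 (J = -2, 2): M = -32, -4, mean -18.
Difference = -2.25 − (-18) = 15.75.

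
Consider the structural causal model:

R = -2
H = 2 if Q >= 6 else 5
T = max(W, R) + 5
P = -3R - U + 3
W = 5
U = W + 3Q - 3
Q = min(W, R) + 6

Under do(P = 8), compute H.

do(P=8) replaces the equation P = -3R - U + 3 with the constant P = 8.
No directed path runs from P to H, so H keeps its natural value.
Q = min(W, R) + 6  [with W=5, R=-2]  = 4
H = 2 if Q >= 6 else 5  [with Q=4]  = 5

5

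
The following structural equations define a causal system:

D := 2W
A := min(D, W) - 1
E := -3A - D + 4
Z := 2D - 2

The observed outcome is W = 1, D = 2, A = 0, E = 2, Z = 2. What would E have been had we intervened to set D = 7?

Under do(D=7), the mechanism D := 2W is discarded; D is fixed at 7.
A = min(D, W) - 1  [with D=7, W=1]  = 0
E = -3A - D + 4  [with A=0, D=7]  = -3

-3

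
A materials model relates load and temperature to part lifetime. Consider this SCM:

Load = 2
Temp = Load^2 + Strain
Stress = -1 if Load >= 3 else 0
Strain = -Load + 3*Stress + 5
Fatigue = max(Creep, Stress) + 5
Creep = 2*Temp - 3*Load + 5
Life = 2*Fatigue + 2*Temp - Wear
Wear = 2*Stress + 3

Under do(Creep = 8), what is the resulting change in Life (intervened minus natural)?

-10

do(Creep=8) replaces the equation Creep = 2*Temp - 3*Load + 5 with the constant Creep = 8.
Stress = -1 if Load >= 3 else 0  [with Load=2]  = 0
Strain = -Load + 3*Stress + 5  [with Load=2, Stress=0]  = 3
Temp = Load^2 + Strain  [with Load=2, Strain=3]  = 7
Wear = 2*Stress + 3  [with Stress=0]  = 3
Fatigue = max(Creep, Stress) + 5  [with Creep=8, Stress=0]  = 13
Life = 2*Fatigue + 2*Temp - Wear  [with Fatigue=13, Temp=7, Wear=3]  = 37
Without intervention: Stress = -1 if Load >= 3 else 0  [with Load=2]  = 0; Strain = -Load + 3*Stress + 5  [with Load=2, Stress=0]  = 3; Temp = Load^2 + Strain  [with Load=2, Strain=3]  = 7; Creep = 2*Temp - 3*Load + 5  [with Temp=7, Load=2]  = 13; Wear = 2*Stress + 3  [with Stress=0]  = 3; Fatigue = max(Creep, Stress) + 5  [with Creep=13, Stress=0]  = 18; Life = 2*Fatigue + 2*Temp - Wear  [with Fatigue=18, Temp=7, Wear=3]  = 47.
Change = 37 − 47 = -10.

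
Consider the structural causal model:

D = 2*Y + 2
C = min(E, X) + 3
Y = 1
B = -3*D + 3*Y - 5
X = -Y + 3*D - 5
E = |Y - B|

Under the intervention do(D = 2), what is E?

9

Under do(D=2), the mechanism D = 2*Y + 2 is discarded; D is fixed at 2.
B = -3*D + 3*Y - 5  [with D=2, Y=1]  = -8
E = |Y - B|  [with Y=1, B=-8]  = 9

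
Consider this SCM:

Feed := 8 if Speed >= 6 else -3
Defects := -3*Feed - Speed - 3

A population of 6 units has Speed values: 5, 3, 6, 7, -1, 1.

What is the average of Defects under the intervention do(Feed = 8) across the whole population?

-30.5

do(Feed=8) breaks Feed's dependence on Speed. With Feed=8 fixed, Defects across the units is -32, -30, -33, -34, -26, -28, mean -30.5.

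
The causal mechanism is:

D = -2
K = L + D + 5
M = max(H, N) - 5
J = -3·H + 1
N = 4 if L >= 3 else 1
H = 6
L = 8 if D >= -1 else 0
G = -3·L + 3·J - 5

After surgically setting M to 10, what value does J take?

-17

Under do(M=10), the mechanism M = max(H, N) - 5 is discarded; M is fixed at 10.
No directed path runs from M to J, so J keeps its natural value.
J = -3·H + 1  [with H=6]  = -17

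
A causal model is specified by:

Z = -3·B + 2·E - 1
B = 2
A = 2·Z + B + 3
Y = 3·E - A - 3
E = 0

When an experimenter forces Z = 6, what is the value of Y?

-20

do(Z=6) replaces the equation Z = -3·B + 2·E - 1 with the constant Z = 6.
A = 2·Z + B + 3  [with Z=6, B=2]  = 17
Y = 3·E - A - 3  [with E=0, A=17]  = -20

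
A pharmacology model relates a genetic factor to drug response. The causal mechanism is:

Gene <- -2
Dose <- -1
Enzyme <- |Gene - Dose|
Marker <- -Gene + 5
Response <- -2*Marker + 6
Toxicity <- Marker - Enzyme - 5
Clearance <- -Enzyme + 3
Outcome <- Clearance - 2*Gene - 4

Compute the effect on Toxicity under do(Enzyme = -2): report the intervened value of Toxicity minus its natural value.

3

The intervention breaks the incoming arrows to Enzyme: Enzyme <- |Gene - Dose| no longer applies, and Enzyme = -2.
Marker = -Gene + 5  [with Gene=-2]  = 7
Toxicity = Marker - Enzyme - 5  [with Marker=7, Enzyme=-2]  = 4
Without intervention: Enzyme = |Gene - Dose|  [with Gene=-2, Dose=-1]  = 1; Marker = -Gene + 5  [with Gene=-2]  = 7; Toxicity = Marker - Enzyme - 5  [with Marker=7, Enzyme=1]  = 1.
Change = 4 − 1 = 3.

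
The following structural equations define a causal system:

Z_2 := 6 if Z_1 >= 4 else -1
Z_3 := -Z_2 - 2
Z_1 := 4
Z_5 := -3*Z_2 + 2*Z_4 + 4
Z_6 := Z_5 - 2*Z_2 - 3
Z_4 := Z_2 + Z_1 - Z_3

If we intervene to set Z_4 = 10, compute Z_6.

Under do(Z_4=10), the mechanism Z_4 := Z_2 + Z_1 - Z_3 is discarded; Z_4 is fixed at 10.
Z_2 = 6 if Z_1 >= 4 else -1  [with Z_1=4]  = 6
Z_5 = -3*Z_2 + 2*Z_4 + 4  [with Z_2=6, Z_4=10]  = 6
Z_6 = Z_5 - 2*Z_2 - 3  [with Z_5=6, Z_2=6]  = -9

-9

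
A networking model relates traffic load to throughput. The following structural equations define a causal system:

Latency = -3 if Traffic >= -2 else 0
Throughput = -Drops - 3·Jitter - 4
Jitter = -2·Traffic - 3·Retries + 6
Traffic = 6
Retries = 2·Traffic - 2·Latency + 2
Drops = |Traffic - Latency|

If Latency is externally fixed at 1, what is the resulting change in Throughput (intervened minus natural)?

Under do(Latency=1), the mechanism Latency = -3 if Traffic >= -2 else 0 is discarded; Latency is fixed at 1.
Drops = |Traffic - Latency|  [with Traffic=6, Latency=1]  = 5
Retries = 2·Traffic - 2·Latency + 2  [with Traffic=6, Latency=1]  = 12
Jitter = -2·Traffic - 3·Retries + 6  [with Traffic=6, Retries=12]  = -42
Throughput = -Drops - 3·Jitter - 4  [with Drops=5, Jitter=-42]  = 117
Without intervention: Latency = -3 if Traffic >= -2 else 0  [with Traffic=6]  = -3; Drops = |Traffic - Latency|  [with Traffic=6, Latency=-3]  = 9; Retries = 2·Traffic - 2·Latency + 2  [with Traffic=6, Latency=-3]  = 20; Jitter = -2·Traffic - 3·Retries + 6  [with Traffic=6, Retries=20]  = -66; Throughput = -Drops - 3·Jitter - 4  [with Drops=9, Jitter=-66]  = 185.
Change = 117 − 185 = -68.

-68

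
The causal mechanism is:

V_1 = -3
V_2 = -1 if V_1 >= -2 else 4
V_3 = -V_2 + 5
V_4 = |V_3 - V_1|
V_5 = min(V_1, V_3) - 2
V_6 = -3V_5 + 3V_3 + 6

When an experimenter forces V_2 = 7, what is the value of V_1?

-3

Under do(V_2=7), the mechanism V_2 = -1 if V_1 >= -2 else 4 is discarded; V_2 is fixed at 7.
V_1 is not downstream of the intervention, so its value is determined by the original equations.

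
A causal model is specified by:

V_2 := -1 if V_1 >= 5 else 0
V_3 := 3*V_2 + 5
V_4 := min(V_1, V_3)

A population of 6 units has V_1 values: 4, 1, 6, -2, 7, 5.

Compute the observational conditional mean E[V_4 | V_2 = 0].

1

Conditioning on V_2=0 selects the 3 unit(s) with V_1 ∈ {4, 1, -2}. Their V_4 values: 4, 1, -2. Mean = 1.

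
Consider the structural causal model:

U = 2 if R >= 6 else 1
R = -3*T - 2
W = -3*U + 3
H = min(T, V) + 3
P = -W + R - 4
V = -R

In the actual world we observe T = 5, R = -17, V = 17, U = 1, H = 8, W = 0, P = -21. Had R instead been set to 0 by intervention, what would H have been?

3

do(R=0) replaces the equation R = -3*T - 2 with the constant R = 0.
V = -R  [with R=0]  = 0
H = min(T, V) + 3  [with T=5, V=0]  = 3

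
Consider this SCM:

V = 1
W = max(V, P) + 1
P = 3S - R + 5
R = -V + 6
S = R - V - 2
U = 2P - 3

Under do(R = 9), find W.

Under do(R=9), the mechanism R = -V + 6 is discarded; R is fixed at 9.
S = R - V - 2  [with R=9, V=1]  = 6
P = 3S - R + 5  [with S=6, R=9]  = 14
W = max(V, P) + 1  [with V=1, P=14]  = 15

15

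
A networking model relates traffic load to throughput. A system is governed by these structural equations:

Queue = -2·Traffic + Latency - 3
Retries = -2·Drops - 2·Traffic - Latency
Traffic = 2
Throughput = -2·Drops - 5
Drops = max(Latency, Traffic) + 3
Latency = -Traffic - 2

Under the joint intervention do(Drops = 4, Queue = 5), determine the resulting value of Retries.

-8

The joint intervention fixes Drops = 4, Queue = 5, removing each variable's own equation.
Latency = -Traffic - 2  [with Traffic=2]  = -4
Retries = -2·Drops - 2·Traffic - Latency  [with Drops=4, Traffic=2, Latency=-4]  = -8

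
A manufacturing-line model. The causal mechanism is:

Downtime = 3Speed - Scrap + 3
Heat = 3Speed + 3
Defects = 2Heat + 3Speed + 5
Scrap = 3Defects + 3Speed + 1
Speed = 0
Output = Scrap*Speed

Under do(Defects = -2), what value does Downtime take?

8

The intervention breaks the incoming arrows to Defects: Defects = 2Heat + 3Speed + 5 no longer applies, and Defects = -2.
Scrap = 3Defects + 3Speed + 1  [with Defects=-2, Speed=0]  = -5
Downtime = 3Speed - Scrap + 3  [with Speed=0, Scrap=-5]  = 8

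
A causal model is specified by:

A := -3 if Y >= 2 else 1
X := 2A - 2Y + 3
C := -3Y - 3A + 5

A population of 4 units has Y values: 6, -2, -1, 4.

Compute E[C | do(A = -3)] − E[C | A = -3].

Every unit gets A=-3 under the intervention. C values become -4, 20, 17, 2; E[C|do(A=-3)] = 8.75.
E[C|A=-3] averages over only the 2 units with A=-3 (Y = 6, 4): C = -4, 2, mean -1.
Difference = 8.75 − (-1) = 9.75.

9.75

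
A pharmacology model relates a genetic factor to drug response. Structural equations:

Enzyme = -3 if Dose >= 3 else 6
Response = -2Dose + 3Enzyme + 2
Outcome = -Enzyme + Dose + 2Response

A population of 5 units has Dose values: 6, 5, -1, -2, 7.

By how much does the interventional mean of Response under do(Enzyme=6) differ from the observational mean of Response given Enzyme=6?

-9

do(Enzyme=6) breaks Enzyme's dependence on Dose. With Enzyme=6 fixed, Response across the units is 8, 10, 22, 24, 6, mean 14.
Conditioning on Enzyme=6 selects the 2 unit(s) with Dose ∈ {-1, -2}. Their Response values: 22, 24. Mean = 23.
Difference = 14 − 23 = -9.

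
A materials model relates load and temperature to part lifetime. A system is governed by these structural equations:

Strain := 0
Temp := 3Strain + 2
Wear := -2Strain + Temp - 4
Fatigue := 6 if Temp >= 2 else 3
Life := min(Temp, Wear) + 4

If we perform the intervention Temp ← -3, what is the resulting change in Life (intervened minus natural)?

-5

do(Temp=-3) replaces the equation Temp := 3Strain + 2 with the constant Temp = -3.
Wear = -2Strain + Temp - 4  [with Strain=0, Temp=-3]  = -7
Life = min(Temp, Wear) + 4  [with Temp=-3, Wear=-7]  = -3
Without intervention: Temp = 3Strain + 2  [with Strain=0]  = 2; Wear = -2Strain + Temp - 4  [with Strain=0, Temp=2]  = -2; Life = min(Temp, Wear) + 4  [with Temp=2, Wear=-2]  = 2.
Change = -3 − 2 = -5.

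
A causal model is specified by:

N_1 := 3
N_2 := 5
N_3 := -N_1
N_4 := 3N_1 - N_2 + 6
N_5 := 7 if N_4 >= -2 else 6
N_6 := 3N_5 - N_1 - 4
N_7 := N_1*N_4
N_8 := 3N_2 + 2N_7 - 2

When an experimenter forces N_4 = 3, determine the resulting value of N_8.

do(N_4=3) replaces the equation N_4 := 3N_1 - N_2 + 6 with the constant N_4 = 3.
N_7 = N_1*N_4  [with N_1=3, N_4=3]  = 9
N_8 = 3N_2 + 2N_7 - 2  [with N_2=5, N_7=9]  = 31

31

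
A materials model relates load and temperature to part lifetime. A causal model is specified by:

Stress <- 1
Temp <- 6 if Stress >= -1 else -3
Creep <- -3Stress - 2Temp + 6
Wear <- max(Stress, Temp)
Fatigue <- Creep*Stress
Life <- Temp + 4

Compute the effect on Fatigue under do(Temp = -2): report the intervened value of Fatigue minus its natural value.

do(Temp=-2) replaces the equation Temp <- 6 if Stress >= -1 else -3 with the constant Temp = -2.
Creep = -3Stress - 2Temp + 6  [with Stress=1, Temp=-2]  = 7
Fatigue = Creep*Stress  [with Creep=7, Stress=1]  = 7
Without intervention: Temp = 6 if Stress >= -1 else -3  [with Stress=1]  = 6; Creep = -3Stress - 2Temp + 6  [with Stress=1, Temp=6]  = -9; Fatigue = Creep*Stress  [with Creep=-9, Stress=1]  = -9.
Change = 7 − (-9) = 16.

16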